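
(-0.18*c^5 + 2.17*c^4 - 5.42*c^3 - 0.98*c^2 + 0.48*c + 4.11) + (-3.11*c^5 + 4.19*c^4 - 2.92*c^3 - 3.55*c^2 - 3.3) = -3.29*c^5 + 6.36*c^4 - 8.34*c^3 - 4.53*c^2 + 0.48*c + 0.81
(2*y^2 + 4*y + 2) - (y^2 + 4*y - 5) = y^2 + 7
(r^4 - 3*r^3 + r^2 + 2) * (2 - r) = -r^5 + 5*r^4 - 7*r^3 + 2*r^2 - 2*r + 4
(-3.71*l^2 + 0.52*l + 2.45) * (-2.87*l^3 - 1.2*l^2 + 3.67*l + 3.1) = 10.6477*l^5 + 2.9596*l^4 - 21.2712*l^3 - 12.5326*l^2 + 10.6035*l + 7.595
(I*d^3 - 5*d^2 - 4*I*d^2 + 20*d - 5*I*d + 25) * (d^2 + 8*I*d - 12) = I*d^5 - 13*d^4 - 4*I*d^4 + 52*d^3 - 57*I*d^3 + 125*d^2 + 208*I*d^2 - 240*d + 260*I*d - 300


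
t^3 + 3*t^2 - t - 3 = (t - 1)*(t + 1)*(t + 3)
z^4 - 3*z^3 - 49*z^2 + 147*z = z*(z - 7)*(z - 3)*(z + 7)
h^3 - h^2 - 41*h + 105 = (h - 5)*(h - 3)*(h + 7)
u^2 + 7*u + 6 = (u + 1)*(u + 6)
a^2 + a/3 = a*(a + 1/3)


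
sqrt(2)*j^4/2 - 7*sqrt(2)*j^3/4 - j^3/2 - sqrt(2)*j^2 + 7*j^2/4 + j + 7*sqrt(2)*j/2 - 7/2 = (j - 7/2)*(j - sqrt(2))*(j - sqrt(2)/2)*(sqrt(2)*j/2 + 1)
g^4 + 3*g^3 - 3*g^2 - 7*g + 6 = (g - 1)^2*(g + 2)*(g + 3)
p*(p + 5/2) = p^2 + 5*p/2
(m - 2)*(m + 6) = m^2 + 4*m - 12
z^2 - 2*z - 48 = (z - 8)*(z + 6)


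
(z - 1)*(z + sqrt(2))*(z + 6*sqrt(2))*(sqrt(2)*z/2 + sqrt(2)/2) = sqrt(2)*z^4/2 + 7*z^3 + 11*sqrt(2)*z^2/2 - 7*z - 6*sqrt(2)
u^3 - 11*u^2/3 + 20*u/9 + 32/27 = (u - 8/3)*(u - 4/3)*(u + 1/3)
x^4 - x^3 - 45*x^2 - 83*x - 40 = (x - 8)*(x + 1)^2*(x + 5)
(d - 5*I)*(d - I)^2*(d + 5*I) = d^4 - 2*I*d^3 + 24*d^2 - 50*I*d - 25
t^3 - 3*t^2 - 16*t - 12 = (t - 6)*(t + 1)*(t + 2)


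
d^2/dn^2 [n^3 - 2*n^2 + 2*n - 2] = 6*n - 4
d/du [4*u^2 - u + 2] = 8*u - 1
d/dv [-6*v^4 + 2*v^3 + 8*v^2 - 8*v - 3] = -24*v^3 + 6*v^2 + 16*v - 8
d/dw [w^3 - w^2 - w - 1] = 3*w^2 - 2*w - 1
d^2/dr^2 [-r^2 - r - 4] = -2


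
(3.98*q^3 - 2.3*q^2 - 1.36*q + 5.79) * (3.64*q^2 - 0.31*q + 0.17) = 14.4872*q^5 - 9.6058*q^4 - 3.5608*q^3 + 21.1062*q^2 - 2.0261*q + 0.9843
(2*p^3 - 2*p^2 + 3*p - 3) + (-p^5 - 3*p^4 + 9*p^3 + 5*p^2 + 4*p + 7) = -p^5 - 3*p^4 + 11*p^3 + 3*p^2 + 7*p + 4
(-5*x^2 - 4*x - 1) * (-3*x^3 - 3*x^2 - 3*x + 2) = 15*x^5 + 27*x^4 + 30*x^3 + 5*x^2 - 5*x - 2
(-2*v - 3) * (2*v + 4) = -4*v^2 - 14*v - 12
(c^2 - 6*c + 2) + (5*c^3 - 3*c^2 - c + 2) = 5*c^3 - 2*c^2 - 7*c + 4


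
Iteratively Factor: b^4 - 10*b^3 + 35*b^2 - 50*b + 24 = (b - 3)*(b^3 - 7*b^2 + 14*b - 8) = (b - 3)*(b - 2)*(b^2 - 5*b + 4) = (b - 3)*(b - 2)*(b - 1)*(b - 4)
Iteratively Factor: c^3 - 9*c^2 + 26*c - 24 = (c - 2)*(c^2 - 7*c + 12) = (c - 3)*(c - 2)*(c - 4)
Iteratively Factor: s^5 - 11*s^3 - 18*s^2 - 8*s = (s - 4)*(s^4 + 4*s^3 + 5*s^2 + 2*s) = (s - 4)*(s + 2)*(s^3 + 2*s^2 + s) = s*(s - 4)*(s + 2)*(s^2 + 2*s + 1) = s*(s - 4)*(s + 1)*(s + 2)*(s + 1)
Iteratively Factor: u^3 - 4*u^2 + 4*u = (u)*(u^2 - 4*u + 4) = u*(u - 2)*(u - 2)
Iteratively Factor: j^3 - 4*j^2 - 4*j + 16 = (j + 2)*(j^2 - 6*j + 8) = (j - 2)*(j + 2)*(j - 4)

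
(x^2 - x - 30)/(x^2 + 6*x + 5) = (x - 6)/(x + 1)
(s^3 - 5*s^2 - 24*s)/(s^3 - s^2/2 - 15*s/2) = 2*(-s^2 + 5*s + 24)/(-2*s^2 + s + 15)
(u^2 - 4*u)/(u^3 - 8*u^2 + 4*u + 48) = u/(u^2 - 4*u - 12)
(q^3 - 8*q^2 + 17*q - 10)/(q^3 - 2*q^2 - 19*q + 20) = (q - 2)/(q + 4)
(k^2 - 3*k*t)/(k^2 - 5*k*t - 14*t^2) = k*(-k + 3*t)/(-k^2 + 5*k*t + 14*t^2)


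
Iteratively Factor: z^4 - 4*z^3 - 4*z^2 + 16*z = (z - 2)*(z^3 - 2*z^2 - 8*z) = (z - 4)*(z - 2)*(z^2 + 2*z) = z*(z - 4)*(z - 2)*(z + 2)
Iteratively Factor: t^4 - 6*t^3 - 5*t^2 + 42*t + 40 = (t - 4)*(t^3 - 2*t^2 - 13*t - 10) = (t - 4)*(t + 2)*(t^2 - 4*t - 5) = (t - 5)*(t - 4)*(t + 2)*(t + 1)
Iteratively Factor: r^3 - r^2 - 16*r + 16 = (r - 4)*(r^2 + 3*r - 4) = (r - 4)*(r - 1)*(r + 4)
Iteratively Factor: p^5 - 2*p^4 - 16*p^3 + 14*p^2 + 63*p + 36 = (p - 4)*(p^4 + 2*p^3 - 8*p^2 - 18*p - 9) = (p - 4)*(p + 1)*(p^3 + p^2 - 9*p - 9) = (p - 4)*(p - 3)*(p + 1)*(p^2 + 4*p + 3) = (p - 4)*(p - 3)*(p + 1)*(p + 3)*(p + 1)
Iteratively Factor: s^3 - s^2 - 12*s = (s + 3)*(s^2 - 4*s) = (s - 4)*(s + 3)*(s)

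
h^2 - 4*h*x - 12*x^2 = (h - 6*x)*(h + 2*x)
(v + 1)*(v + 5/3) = v^2 + 8*v/3 + 5/3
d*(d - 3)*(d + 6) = d^3 + 3*d^2 - 18*d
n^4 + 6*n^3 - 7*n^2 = n^2*(n - 1)*(n + 7)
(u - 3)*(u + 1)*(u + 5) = u^3 + 3*u^2 - 13*u - 15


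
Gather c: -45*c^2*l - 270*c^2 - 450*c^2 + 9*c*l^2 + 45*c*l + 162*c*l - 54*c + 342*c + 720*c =c^2*(-45*l - 720) + c*(9*l^2 + 207*l + 1008)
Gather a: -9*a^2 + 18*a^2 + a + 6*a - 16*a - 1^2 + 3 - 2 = 9*a^2 - 9*a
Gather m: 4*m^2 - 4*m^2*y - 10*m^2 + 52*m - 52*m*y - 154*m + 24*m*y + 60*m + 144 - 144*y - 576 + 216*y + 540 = m^2*(-4*y - 6) + m*(-28*y - 42) + 72*y + 108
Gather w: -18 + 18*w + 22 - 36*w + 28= 32 - 18*w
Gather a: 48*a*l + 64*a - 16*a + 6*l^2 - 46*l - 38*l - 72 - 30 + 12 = a*(48*l + 48) + 6*l^2 - 84*l - 90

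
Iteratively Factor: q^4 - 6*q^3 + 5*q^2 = (q - 1)*(q^3 - 5*q^2) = q*(q - 1)*(q^2 - 5*q) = q^2*(q - 1)*(q - 5)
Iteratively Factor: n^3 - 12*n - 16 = (n + 2)*(n^2 - 2*n - 8) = (n + 2)^2*(n - 4)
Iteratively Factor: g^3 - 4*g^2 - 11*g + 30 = (g - 5)*(g^2 + g - 6) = (g - 5)*(g - 2)*(g + 3)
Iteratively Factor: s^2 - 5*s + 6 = (s - 2)*(s - 3)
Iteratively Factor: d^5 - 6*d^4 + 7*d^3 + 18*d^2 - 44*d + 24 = (d - 3)*(d^4 - 3*d^3 - 2*d^2 + 12*d - 8) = (d - 3)*(d + 2)*(d^3 - 5*d^2 + 8*d - 4) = (d - 3)*(d - 2)*(d + 2)*(d^2 - 3*d + 2) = (d - 3)*(d - 2)*(d - 1)*(d + 2)*(d - 2)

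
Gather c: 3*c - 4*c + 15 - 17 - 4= -c - 6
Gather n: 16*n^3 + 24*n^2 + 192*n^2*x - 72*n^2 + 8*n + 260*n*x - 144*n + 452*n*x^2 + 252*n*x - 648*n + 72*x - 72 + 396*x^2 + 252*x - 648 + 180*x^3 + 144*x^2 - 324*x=16*n^3 + n^2*(192*x - 48) + n*(452*x^2 + 512*x - 784) + 180*x^3 + 540*x^2 - 720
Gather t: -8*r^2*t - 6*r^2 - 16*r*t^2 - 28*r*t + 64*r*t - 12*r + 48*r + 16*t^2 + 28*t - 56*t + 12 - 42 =-6*r^2 + 36*r + t^2*(16 - 16*r) + t*(-8*r^2 + 36*r - 28) - 30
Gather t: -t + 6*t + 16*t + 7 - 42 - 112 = 21*t - 147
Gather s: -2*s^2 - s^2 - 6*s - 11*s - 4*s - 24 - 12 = -3*s^2 - 21*s - 36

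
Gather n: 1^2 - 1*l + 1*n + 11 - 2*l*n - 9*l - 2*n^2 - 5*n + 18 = -10*l - 2*n^2 + n*(-2*l - 4) + 30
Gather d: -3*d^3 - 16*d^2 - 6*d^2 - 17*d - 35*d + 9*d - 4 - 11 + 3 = -3*d^3 - 22*d^2 - 43*d - 12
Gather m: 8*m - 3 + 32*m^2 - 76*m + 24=32*m^2 - 68*m + 21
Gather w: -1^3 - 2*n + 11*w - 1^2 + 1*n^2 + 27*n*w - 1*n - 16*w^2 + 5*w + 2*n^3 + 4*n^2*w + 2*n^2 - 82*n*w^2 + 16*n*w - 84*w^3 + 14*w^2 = 2*n^3 + 3*n^2 - 3*n - 84*w^3 + w^2*(-82*n - 2) + w*(4*n^2 + 43*n + 16) - 2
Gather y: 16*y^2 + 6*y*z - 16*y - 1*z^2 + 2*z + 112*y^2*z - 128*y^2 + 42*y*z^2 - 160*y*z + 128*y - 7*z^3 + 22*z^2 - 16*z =y^2*(112*z - 112) + y*(42*z^2 - 154*z + 112) - 7*z^3 + 21*z^2 - 14*z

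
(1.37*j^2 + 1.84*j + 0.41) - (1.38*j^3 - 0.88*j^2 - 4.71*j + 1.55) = -1.38*j^3 + 2.25*j^2 + 6.55*j - 1.14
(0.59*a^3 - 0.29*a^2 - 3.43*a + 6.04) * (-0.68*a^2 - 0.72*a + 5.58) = -0.4012*a^5 - 0.2276*a^4 + 5.8334*a^3 - 3.2558*a^2 - 23.4882*a + 33.7032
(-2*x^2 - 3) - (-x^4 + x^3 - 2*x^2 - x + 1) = x^4 - x^3 + x - 4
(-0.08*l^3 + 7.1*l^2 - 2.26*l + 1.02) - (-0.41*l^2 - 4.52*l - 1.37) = -0.08*l^3 + 7.51*l^2 + 2.26*l + 2.39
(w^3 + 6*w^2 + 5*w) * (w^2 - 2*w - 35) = w^5 + 4*w^4 - 42*w^3 - 220*w^2 - 175*w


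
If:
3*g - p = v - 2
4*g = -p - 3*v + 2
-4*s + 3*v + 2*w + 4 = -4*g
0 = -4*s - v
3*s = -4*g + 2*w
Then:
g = 32/27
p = 262/27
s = 28/27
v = -112/27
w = 106/27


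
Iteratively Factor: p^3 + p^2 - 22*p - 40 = (p + 4)*(p^2 - 3*p - 10) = (p - 5)*(p + 4)*(p + 2)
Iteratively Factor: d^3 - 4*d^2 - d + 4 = (d + 1)*(d^2 - 5*d + 4) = (d - 1)*(d + 1)*(d - 4)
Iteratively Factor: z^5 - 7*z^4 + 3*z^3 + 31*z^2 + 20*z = (z + 1)*(z^4 - 8*z^3 + 11*z^2 + 20*z) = (z + 1)^2*(z^3 - 9*z^2 + 20*z) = z*(z + 1)^2*(z^2 - 9*z + 20) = z*(z - 5)*(z + 1)^2*(z - 4)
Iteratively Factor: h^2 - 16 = (h + 4)*(h - 4)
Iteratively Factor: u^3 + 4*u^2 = (u + 4)*(u^2) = u*(u + 4)*(u)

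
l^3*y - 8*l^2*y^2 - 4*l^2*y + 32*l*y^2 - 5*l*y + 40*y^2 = (l - 5)*(l - 8*y)*(l*y + y)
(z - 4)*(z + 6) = z^2 + 2*z - 24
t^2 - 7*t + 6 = (t - 6)*(t - 1)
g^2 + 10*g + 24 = (g + 4)*(g + 6)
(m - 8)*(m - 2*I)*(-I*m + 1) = -I*m^3 - m^2 + 8*I*m^2 + 8*m - 2*I*m + 16*I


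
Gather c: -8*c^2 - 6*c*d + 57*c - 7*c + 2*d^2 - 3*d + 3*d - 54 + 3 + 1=-8*c^2 + c*(50 - 6*d) + 2*d^2 - 50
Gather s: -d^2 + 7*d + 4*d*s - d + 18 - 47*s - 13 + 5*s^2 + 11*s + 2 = -d^2 + 6*d + 5*s^2 + s*(4*d - 36) + 7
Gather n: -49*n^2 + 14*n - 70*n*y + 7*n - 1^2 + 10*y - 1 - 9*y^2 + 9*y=-49*n^2 + n*(21 - 70*y) - 9*y^2 + 19*y - 2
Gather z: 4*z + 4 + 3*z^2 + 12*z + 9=3*z^2 + 16*z + 13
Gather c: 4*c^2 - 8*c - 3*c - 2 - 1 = 4*c^2 - 11*c - 3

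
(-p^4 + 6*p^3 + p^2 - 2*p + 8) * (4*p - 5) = -4*p^5 + 29*p^4 - 26*p^3 - 13*p^2 + 42*p - 40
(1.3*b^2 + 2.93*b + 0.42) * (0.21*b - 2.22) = 0.273*b^3 - 2.2707*b^2 - 6.4164*b - 0.9324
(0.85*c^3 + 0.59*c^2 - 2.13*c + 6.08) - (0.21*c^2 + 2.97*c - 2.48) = 0.85*c^3 + 0.38*c^2 - 5.1*c + 8.56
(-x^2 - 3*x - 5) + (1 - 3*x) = -x^2 - 6*x - 4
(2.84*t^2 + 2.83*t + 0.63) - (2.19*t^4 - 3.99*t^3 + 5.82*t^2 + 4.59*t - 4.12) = -2.19*t^4 + 3.99*t^3 - 2.98*t^2 - 1.76*t + 4.75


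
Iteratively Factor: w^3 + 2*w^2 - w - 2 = (w + 2)*(w^2 - 1) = (w + 1)*(w + 2)*(w - 1)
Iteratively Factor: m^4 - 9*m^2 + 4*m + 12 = (m + 1)*(m^3 - m^2 - 8*m + 12) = (m - 2)*(m + 1)*(m^2 + m - 6) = (m - 2)^2*(m + 1)*(m + 3)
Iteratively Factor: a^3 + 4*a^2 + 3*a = (a + 3)*(a^2 + a) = a*(a + 3)*(a + 1)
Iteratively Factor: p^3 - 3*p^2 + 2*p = (p)*(p^2 - 3*p + 2) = p*(p - 1)*(p - 2)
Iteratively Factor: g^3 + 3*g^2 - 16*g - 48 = (g + 3)*(g^2 - 16) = (g - 4)*(g + 3)*(g + 4)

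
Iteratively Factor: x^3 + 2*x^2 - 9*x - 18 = (x - 3)*(x^2 + 5*x + 6) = (x - 3)*(x + 3)*(x + 2)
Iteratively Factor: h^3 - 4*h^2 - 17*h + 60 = (h + 4)*(h^2 - 8*h + 15) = (h - 3)*(h + 4)*(h - 5)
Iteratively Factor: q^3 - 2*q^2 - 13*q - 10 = (q + 1)*(q^2 - 3*q - 10) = (q + 1)*(q + 2)*(q - 5)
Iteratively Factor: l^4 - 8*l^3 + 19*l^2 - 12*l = (l)*(l^3 - 8*l^2 + 19*l - 12) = l*(l - 4)*(l^2 - 4*l + 3) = l*(l - 4)*(l - 3)*(l - 1)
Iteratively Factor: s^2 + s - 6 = (s - 2)*(s + 3)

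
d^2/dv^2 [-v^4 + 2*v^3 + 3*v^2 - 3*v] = -12*v^2 + 12*v + 6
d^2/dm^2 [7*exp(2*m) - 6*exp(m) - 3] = (28*exp(m) - 6)*exp(m)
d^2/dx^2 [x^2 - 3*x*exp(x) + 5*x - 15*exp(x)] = -3*x*exp(x) - 21*exp(x) + 2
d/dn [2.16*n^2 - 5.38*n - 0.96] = 4.32*n - 5.38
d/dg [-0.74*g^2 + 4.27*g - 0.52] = 4.27 - 1.48*g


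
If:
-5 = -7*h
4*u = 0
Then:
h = 5/7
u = 0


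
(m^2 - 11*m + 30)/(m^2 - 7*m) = (m^2 - 11*m + 30)/(m*(m - 7))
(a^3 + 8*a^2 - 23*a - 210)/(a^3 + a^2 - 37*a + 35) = (a + 6)/(a - 1)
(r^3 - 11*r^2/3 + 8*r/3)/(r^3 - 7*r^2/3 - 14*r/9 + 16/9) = 3*r*(r - 1)/(3*r^2 + r - 2)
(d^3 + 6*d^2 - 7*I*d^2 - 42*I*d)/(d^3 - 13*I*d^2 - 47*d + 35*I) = d*(d + 6)/(d^2 - 6*I*d - 5)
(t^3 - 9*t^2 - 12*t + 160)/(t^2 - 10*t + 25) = (t^2 - 4*t - 32)/(t - 5)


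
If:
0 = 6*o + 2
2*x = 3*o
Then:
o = -1/3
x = -1/2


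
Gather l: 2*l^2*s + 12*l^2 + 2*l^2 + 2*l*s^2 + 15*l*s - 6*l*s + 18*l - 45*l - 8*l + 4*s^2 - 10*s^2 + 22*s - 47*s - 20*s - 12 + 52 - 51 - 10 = l^2*(2*s + 14) + l*(2*s^2 + 9*s - 35) - 6*s^2 - 45*s - 21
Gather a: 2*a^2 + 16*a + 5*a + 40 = 2*a^2 + 21*a + 40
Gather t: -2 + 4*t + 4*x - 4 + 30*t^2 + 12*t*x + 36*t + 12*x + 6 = 30*t^2 + t*(12*x + 40) + 16*x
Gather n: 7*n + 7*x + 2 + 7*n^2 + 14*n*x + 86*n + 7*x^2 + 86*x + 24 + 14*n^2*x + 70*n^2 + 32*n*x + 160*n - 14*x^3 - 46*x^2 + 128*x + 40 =n^2*(14*x + 77) + n*(46*x + 253) - 14*x^3 - 39*x^2 + 221*x + 66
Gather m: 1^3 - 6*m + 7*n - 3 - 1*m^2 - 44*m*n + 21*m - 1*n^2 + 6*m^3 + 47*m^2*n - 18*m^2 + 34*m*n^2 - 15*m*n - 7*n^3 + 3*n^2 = 6*m^3 + m^2*(47*n - 19) + m*(34*n^2 - 59*n + 15) - 7*n^3 + 2*n^2 + 7*n - 2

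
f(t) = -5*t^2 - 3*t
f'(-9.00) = 87.00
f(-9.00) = -378.00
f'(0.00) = -3.00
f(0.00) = 0.00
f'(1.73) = -20.30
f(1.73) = -20.15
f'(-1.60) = 13.00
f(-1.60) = -8.00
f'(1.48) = -17.80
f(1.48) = -15.39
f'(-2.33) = 20.30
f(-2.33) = -20.15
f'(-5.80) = 55.00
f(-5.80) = -150.80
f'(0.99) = -12.90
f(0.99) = -7.87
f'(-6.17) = 58.70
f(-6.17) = -171.83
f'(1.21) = -15.10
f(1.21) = -10.95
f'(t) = -10*t - 3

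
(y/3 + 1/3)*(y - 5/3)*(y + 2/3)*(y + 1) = y^4/3 + y^3/3 - 19*y^2/27 - 29*y/27 - 10/27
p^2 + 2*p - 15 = (p - 3)*(p + 5)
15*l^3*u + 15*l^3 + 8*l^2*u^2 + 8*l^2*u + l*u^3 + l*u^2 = (3*l + u)*(5*l + u)*(l*u + l)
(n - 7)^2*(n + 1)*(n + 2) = n^4 - 11*n^3 + 9*n^2 + 119*n + 98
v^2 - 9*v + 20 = (v - 5)*(v - 4)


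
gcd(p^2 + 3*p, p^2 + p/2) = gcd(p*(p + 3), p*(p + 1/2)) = p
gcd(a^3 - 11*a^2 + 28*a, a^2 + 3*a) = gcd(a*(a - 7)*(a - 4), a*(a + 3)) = a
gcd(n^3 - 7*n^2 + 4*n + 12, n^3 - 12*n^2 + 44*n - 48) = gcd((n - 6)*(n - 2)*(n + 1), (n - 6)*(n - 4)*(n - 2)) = n^2 - 8*n + 12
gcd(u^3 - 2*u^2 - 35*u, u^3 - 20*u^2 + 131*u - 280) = u - 7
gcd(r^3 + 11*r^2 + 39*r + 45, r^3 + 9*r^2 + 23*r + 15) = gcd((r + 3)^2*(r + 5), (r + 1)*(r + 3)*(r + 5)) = r^2 + 8*r + 15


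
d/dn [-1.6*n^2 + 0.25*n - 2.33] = 0.25 - 3.2*n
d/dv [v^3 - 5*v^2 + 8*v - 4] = 3*v^2 - 10*v + 8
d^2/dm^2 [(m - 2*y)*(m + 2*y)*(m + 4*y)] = 6*m + 8*y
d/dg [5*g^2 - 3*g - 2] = 10*g - 3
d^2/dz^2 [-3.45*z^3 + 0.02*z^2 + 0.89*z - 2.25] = 0.04 - 20.7*z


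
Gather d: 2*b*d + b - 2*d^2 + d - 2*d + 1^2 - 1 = b - 2*d^2 + d*(2*b - 1)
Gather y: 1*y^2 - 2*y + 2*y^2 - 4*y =3*y^2 - 6*y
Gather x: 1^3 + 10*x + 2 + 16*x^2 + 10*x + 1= 16*x^2 + 20*x + 4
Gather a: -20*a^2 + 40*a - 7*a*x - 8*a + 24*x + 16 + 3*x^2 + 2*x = -20*a^2 + a*(32 - 7*x) + 3*x^2 + 26*x + 16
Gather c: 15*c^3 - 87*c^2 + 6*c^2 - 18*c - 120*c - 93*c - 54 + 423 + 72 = 15*c^3 - 81*c^2 - 231*c + 441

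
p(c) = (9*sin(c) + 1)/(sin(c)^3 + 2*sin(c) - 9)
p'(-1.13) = -0.23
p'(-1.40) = -0.08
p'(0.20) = -1.10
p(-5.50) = -1.02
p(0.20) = -0.32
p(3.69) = 0.36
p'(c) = (-3*sin(c)^2*cos(c) - 2*cos(c))*(9*sin(c) + 1)/(sin(c)^3 + 2*sin(c) - 9)^2 + 9*cos(c)/(sin(c)^3 + 2*sin(c) - 9)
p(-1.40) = 0.66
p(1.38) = -1.62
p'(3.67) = 0.68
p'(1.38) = -0.53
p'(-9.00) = 0.77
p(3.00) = -0.26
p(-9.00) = 0.27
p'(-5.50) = -1.23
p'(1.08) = -1.07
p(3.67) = 0.35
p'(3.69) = 0.67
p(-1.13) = 0.62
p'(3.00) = 1.08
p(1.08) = -1.36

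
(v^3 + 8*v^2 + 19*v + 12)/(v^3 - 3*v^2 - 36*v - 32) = (v + 3)/(v - 8)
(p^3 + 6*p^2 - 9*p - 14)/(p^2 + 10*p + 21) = (p^2 - p - 2)/(p + 3)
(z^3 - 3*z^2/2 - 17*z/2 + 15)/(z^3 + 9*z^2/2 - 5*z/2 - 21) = (2*z - 5)/(2*z + 7)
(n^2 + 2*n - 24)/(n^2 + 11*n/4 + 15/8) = 8*(n^2 + 2*n - 24)/(8*n^2 + 22*n + 15)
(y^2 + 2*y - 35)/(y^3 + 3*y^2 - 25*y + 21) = (y - 5)/(y^2 - 4*y + 3)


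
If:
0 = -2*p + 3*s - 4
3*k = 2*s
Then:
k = 2*s/3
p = 3*s/2 - 2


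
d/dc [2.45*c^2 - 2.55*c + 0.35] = 4.9*c - 2.55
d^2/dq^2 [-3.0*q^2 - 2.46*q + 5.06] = -6.00000000000000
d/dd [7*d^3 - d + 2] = 21*d^2 - 1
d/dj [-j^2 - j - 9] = -2*j - 1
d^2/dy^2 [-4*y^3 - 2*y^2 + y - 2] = -24*y - 4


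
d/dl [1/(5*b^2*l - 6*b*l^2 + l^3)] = (-5*b^2 + 12*b*l - 3*l^2)/(l^2*(5*b^2 - 6*b*l + l^2)^2)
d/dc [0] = 0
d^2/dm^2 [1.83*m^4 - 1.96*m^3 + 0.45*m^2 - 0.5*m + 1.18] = 21.96*m^2 - 11.76*m + 0.9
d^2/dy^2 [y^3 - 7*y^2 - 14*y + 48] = 6*y - 14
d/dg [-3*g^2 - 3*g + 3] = -6*g - 3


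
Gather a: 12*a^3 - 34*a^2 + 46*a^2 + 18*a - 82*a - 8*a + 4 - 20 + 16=12*a^3 + 12*a^2 - 72*a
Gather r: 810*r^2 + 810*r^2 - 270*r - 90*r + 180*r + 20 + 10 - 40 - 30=1620*r^2 - 180*r - 40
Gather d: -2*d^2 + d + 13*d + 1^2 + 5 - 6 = -2*d^2 + 14*d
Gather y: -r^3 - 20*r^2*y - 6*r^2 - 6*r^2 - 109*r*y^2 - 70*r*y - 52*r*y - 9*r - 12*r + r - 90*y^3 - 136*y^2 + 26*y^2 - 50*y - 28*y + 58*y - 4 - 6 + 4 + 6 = -r^3 - 12*r^2 - 20*r - 90*y^3 + y^2*(-109*r - 110) + y*(-20*r^2 - 122*r - 20)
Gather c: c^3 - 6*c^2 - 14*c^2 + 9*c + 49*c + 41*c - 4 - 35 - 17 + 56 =c^3 - 20*c^2 + 99*c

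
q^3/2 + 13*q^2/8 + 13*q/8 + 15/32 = (q/2 + 1/4)*(q + 5/4)*(q + 3/2)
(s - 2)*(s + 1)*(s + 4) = s^3 + 3*s^2 - 6*s - 8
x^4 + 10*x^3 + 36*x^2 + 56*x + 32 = (x + 2)^3*(x + 4)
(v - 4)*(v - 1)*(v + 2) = v^3 - 3*v^2 - 6*v + 8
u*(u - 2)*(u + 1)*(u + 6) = u^4 + 5*u^3 - 8*u^2 - 12*u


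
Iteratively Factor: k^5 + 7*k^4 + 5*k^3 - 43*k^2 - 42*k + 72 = (k + 3)*(k^4 + 4*k^3 - 7*k^2 - 22*k + 24) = (k + 3)*(k + 4)*(k^3 - 7*k + 6) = (k + 3)^2*(k + 4)*(k^2 - 3*k + 2) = (k - 1)*(k + 3)^2*(k + 4)*(k - 2)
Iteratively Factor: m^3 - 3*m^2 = (m)*(m^2 - 3*m) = m*(m - 3)*(m)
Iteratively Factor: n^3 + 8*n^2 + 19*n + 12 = (n + 4)*(n^2 + 4*n + 3) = (n + 1)*(n + 4)*(n + 3)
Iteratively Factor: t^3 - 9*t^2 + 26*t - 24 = (t - 2)*(t^2 - 7*t + 12) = (t - 3)*(t - 2)*(t - 4)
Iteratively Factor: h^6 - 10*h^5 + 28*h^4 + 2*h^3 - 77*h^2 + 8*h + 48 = (h + 1)*(h^5 - 11*h^4 + 39*h^3 - 37*h^2 - 40*h + 48) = (h - 3)*(h + 1)*(h^4 - 8*h^3 + 15*h^2 + 8*h - 16) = (h - 3)*(h - 1)*(h + 1)*(h^3 - 7*h^2 + 8*h + 16) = (h - 3)*(h - 1)*(h + 1)^2*(h^2 - 8*h + 16) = (h - 4)*(h - 3)*(h - 1)*(h + 1)^2*(h - 4)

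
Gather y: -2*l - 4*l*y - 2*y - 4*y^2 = -2*l - 4*y^2 + y*(-4*l - 2)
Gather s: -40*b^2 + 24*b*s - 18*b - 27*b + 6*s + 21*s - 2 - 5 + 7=-40*b^2 - 45*b + s*(24*b + 27)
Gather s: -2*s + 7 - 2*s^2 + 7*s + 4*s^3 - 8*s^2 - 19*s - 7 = 4*s^3 - 10*s^2 - 14*s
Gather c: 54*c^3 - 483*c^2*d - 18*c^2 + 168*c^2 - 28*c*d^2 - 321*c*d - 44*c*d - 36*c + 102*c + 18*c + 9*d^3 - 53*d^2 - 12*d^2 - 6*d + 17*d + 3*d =54*c^3 + c^2*(150 - 483*d) + c*(-28*d^2 - 365*d + 84) + 9*d^3 - 65*d^2 + 14*d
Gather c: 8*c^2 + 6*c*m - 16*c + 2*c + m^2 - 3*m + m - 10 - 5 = 8*c^2 + c*(6*m - 14) + m^2 - 2*m - 15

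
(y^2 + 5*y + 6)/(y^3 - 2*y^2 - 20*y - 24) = (y + 3)/(y^2 - 4*y - 12)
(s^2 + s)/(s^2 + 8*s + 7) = s/(s + 7)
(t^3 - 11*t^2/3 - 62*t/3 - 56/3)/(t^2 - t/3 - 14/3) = (3*t^2 - 17*t - 28)/(3*t - 7)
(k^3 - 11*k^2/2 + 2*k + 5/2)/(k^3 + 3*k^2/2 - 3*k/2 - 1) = (k - 5)/(k + 2)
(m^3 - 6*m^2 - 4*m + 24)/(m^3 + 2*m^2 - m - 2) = (m^2 - 8*m + 12)/(m^2 - 1)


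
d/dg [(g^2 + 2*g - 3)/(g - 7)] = (g^2 - 14*g - 11)/(g^2 - 14*g + 49)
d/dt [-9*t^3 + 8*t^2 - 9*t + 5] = -27*t^2 + 16*t - 9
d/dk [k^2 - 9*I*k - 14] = 2*k - 9*I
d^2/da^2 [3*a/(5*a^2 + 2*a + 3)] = 6*(4*a*(5*a + 1)^2 - (15*a + 2)*(5*a^2 + 2*a + 3))/(5*a^2 + 2*a + 3)^3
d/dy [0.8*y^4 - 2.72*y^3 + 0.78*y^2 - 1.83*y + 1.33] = 3.2*y^3 - 8.16*y^2 + 1.56*y - 1.83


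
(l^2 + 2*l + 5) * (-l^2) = -l^4 - 2*l^3 - 5*l^2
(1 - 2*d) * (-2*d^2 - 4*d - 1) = 4*d^3 + 6*d^2 - 2*d - 1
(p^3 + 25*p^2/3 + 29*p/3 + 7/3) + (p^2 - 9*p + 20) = p^3 + 28*p^2/3 + 2*p/3 + 67/3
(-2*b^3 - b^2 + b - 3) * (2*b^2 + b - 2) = -4*b^5 - 4*b^4 + 5*b^3 - 3*b^2 - 5*b + 6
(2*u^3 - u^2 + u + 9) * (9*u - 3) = 18*u^4 - 15*u^3 + 12*u^2 + 78*u - 27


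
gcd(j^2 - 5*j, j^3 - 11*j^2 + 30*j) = j^2 - 5*j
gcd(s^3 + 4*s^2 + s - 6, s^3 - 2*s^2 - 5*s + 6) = s^2 + s - 2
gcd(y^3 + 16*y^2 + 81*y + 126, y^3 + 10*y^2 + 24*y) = y + 6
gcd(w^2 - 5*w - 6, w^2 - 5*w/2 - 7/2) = w + 1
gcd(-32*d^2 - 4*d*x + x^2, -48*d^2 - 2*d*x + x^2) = -8*d + x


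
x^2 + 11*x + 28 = (x + 4)*(x + 7)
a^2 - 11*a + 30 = (a - 6)*(a - 5)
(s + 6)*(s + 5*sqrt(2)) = s^2 + 6*s + 5*sqrt(2)*s + 30*sqrt(2)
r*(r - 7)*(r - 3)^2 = r^4 - 13*r^3 + 51*r^2 - 63*r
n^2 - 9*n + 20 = (n - 5)*(n - 4)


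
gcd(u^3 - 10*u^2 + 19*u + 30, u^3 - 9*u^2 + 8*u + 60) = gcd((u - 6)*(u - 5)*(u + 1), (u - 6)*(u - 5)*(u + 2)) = u^2 - 11*u + 30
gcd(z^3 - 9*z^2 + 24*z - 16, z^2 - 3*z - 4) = z - 4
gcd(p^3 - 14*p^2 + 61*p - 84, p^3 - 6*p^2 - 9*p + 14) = p - 7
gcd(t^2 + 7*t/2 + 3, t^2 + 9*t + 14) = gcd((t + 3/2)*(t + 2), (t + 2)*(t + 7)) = t + 2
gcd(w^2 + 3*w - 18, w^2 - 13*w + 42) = 1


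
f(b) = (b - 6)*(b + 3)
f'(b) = 2*b - 3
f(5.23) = -6.34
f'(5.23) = 7.46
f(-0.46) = -16.41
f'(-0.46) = -3.92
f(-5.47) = 28.33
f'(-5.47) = -13.94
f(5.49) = -4.33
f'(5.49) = 7.98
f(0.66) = -19.54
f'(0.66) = -1.68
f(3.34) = -16.86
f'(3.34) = 3.68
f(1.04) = -20.04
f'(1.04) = -0.92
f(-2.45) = -4.65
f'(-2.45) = -7.90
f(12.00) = 90.00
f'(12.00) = 21.00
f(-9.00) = 90.00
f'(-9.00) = -21.00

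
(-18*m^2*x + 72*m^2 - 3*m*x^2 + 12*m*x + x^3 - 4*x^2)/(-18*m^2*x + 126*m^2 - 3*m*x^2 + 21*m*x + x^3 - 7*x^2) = (x - 4)/(x - 7)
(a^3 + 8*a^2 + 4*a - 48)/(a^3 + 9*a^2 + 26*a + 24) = (a^2 + 4*a - 12)/(a^2 + 5*a + 6)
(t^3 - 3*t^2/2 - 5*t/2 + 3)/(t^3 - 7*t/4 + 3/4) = 2*(t - 2)/(2*t - 1)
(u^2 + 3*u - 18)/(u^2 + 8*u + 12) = (u - 3)/(u + 2)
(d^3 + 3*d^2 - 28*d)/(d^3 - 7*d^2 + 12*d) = (d + 7)/(d - 3)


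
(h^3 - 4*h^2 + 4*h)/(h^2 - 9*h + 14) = h*(h - 2)/(h - 7)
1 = 1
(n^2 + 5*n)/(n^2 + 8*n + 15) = n/(n + 3)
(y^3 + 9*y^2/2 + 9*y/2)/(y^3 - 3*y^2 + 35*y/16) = 8*(2*y^2 + 9*y + 9)/(16*y^2 - 48*y + 35)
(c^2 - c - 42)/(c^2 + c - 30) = (c - 7)/(c - 5)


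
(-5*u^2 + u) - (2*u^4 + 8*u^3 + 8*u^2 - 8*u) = -2*u^4 - 8*u^3 - 13*u^2 + 9*u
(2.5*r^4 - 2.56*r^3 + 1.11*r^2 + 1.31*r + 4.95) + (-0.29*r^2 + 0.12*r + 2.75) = 2.5*r^4 - 2.56*r^3 + 0.82*r^2 + 1.43*r + 7.7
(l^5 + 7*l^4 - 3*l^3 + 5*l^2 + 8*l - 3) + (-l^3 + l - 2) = l^5 + 7*l^4 - 4*l^3 + 5*l^2 + 9*l - 5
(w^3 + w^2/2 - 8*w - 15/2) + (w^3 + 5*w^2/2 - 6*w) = 2*w^3 + 3*w^2 - 14*w - 15/2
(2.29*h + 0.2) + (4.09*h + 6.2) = 6.38*h + 6.4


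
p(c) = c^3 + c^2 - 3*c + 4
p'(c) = 3*c^2 + 2*c - 3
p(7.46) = 452.43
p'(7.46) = 178.87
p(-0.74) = 6.36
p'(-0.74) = -2.84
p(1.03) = 3.06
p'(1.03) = 2.24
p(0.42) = 2.99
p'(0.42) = -1.63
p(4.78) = 121.72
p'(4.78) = 75.11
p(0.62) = 2.76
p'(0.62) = -0.61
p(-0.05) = 4.15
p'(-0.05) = -3.09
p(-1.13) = 7.22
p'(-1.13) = -1.43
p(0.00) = 4.00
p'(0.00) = -3.00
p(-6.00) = -158.00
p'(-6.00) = 93.00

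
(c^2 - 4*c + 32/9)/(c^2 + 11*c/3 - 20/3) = (c - 8/3)/(c + 5)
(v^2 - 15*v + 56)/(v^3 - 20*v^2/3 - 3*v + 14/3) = 3*(v - 8)/(3*v^2 + v - 2)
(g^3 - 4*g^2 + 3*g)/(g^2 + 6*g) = (g^2 - 4*g + 3)/(g + 6)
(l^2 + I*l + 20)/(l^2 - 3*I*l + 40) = (l - 4*I)/(l - 8*I)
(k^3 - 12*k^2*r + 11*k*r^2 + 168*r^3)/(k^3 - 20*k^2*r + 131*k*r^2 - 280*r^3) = (-k - 3*r)/(-k + 5*r)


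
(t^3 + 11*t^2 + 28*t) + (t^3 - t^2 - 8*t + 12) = 2*t^3 + 10*t^2 + 20*t + 12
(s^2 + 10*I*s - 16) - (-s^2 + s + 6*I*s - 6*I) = 2*s^2 - s + 4*I*s - 16 + 6*I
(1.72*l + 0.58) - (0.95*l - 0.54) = 0.77*l + 1.12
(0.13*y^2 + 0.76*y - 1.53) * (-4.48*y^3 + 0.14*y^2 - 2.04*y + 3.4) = -0.5824*y^5 - 3.3866*y^4 + 6.6956*y^3 - 1.3226*y^2 + 5.7052*y - 5.202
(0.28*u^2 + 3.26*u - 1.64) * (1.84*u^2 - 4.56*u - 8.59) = 0.5152*u^4 + 4.7216*u^3 - 20.2884*u^2 - 20.525*u + 14.0876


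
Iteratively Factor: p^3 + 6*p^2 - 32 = (p + 4)*(p^2 + 2*p - 8) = (p + 4)^2*(p - 2)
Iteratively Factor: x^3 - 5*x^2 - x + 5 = (x - 1)*(x^2 - 4*x - 5) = (x - 5)*(x - 1)*(x + 1)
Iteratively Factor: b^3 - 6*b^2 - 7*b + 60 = (b - 4)*(b^2 - 2*b - 15) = (b - 5)*(b - 4)*(b + 3)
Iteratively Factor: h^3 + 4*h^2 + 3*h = (h + 1)*(h^2 + 3*h) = h*(h + 1)*(h + 3)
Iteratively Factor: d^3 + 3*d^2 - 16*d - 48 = (d - 4)*(d^2 + 7*d + 12) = (d - 4)*(d + 4)*(d + 3)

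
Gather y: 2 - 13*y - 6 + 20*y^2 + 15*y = 20*y^2 + 2*y - 4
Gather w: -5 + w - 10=w - 15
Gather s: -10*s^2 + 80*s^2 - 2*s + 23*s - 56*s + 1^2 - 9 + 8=70*s^2 - 35*s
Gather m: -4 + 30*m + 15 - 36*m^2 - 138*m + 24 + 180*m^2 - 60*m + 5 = 144*m^2 - 168*m + 40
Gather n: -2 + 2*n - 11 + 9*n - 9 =11*n - 22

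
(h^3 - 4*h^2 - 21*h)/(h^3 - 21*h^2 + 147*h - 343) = h*(h + 3)/(h^2 - 14*h + 49)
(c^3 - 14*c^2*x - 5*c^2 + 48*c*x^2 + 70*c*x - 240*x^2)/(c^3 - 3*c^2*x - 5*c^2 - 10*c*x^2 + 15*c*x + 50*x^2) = (-c^2 + 14*c*x - 48*x^2)/(-c^2 + 3*c*x + 10*x^2)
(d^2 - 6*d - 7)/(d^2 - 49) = (d + 1)/(d + 7)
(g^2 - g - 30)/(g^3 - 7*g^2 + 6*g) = (g + 5)/(g*(g - 1))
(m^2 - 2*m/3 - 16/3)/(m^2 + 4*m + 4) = (m - 8/3)/(m + 2)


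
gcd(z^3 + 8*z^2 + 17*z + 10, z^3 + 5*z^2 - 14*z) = 1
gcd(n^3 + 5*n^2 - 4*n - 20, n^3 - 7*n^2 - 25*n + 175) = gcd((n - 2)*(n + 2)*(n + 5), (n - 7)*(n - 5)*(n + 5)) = n + 5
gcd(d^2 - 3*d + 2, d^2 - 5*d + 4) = d - 1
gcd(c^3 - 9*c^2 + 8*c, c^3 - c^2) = c^2 - c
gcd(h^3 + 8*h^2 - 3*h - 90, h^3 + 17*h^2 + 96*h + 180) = h^2 + 11*h + 30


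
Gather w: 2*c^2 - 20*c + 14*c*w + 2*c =2*c^2 + 14*c*w - 18*c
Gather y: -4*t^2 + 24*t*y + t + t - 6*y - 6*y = -4*t^2 + 2*t + y*(24*t - 12)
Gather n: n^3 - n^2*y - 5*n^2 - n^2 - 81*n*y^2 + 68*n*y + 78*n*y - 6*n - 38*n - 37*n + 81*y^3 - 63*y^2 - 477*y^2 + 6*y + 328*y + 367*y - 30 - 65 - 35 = n^3 + n^2*(-y - 6) + n*(-81*y^2 + 146*y - 81) + 81*y^3 - 540*y^2 + 701*y - 130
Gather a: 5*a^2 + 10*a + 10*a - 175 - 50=5*a^2 + 20*a - 225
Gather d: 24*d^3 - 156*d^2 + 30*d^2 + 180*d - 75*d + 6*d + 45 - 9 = 24*d^3 - 126*d^2 + 111*d + 36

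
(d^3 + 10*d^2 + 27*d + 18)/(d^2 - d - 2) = (d^2 + 9*d + 18)/(d - 2)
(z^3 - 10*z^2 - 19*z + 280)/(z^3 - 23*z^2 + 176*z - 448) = (z + 5)/(z - 8)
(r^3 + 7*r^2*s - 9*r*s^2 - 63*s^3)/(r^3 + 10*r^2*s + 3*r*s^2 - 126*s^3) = (r + 3*s)/(r + 6*s)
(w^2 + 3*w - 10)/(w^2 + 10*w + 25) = (w - 2)/(w + 5)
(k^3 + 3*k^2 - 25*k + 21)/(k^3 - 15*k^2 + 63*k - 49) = (k^2 + 4*k - 21)/(k^2 - 14*k + 49)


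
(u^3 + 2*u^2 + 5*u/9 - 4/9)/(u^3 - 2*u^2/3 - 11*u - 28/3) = (9*u^2 + 9*u - 4)/(3*(3*u^2 - 5*u - 28))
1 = 1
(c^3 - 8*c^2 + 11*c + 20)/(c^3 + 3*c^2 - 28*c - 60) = (c^2 - 3*c - 4)/(c^2 + 8*c + 12)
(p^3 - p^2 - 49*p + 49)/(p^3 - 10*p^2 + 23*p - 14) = (p + 7)/(p - 2)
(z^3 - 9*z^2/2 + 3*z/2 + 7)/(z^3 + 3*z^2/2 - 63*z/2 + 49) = (z + 1)/(z + 7)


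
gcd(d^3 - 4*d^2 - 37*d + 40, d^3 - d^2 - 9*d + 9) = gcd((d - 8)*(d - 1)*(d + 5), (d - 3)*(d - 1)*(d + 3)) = d - 1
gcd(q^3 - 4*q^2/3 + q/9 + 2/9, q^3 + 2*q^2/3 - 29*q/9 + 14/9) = q^2 - 5*q/3 + 2/3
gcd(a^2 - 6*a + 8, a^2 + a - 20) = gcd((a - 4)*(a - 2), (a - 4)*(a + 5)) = a - 4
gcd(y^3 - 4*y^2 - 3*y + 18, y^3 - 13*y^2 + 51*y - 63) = y^2 - 6*y + 9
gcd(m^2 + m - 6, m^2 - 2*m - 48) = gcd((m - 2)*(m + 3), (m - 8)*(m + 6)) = 1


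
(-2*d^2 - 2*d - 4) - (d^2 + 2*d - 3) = -3*d^2 - 4*d - 1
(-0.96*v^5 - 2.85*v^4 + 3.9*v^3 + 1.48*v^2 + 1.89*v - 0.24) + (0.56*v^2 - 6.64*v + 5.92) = -0.96*v^5 - 2.85*v^4 + 3.9*v^3 + 2.04*v^2 - 4.75*v + 5.68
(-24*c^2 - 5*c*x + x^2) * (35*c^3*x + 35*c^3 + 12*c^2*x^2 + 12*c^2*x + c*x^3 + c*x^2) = -840*c^5*x - 840*c^5 - 463*c^4*x^2 - 463*c^4*x - 49*c^3*x^3 - 49*c^3*x^2 + 7*c^2*x^4 + 7*c^2*x^3 + c*x^5 + c*x^4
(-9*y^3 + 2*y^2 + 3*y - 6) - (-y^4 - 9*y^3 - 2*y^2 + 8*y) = y^4 + 4*y^2 - 5*y - 6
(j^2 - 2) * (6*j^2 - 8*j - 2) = 6*j^4 - 8*j^3 - 14*j^2 + 16*j + 4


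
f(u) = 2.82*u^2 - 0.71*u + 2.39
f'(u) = 5.64*u - 0.71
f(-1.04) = 6.18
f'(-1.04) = -6.58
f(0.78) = 3.55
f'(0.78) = 3.69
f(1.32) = 6.37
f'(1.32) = 6.73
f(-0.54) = 3.60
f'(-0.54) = -3.76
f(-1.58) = 10.55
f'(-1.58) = -9.62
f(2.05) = 12.79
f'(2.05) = 10.85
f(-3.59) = 41.28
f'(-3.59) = -20.96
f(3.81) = 40.62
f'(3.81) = 20.78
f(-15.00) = 647.54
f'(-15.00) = -85.31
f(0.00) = 2.39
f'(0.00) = -0.71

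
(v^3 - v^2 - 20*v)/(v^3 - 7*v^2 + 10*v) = (v + 4)/(v - 2)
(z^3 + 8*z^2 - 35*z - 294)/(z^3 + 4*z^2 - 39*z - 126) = (z + 7)/(z + 3)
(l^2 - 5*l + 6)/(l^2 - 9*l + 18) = (l - 2)/(l - 6)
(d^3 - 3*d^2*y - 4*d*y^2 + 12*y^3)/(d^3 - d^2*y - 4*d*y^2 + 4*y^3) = (-d + 3*y)/(-d + y)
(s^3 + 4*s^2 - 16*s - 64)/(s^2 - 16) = s + 4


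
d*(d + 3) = d^2 + 3*d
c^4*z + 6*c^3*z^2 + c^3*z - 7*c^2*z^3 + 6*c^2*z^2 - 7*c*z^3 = c*(c - z)*(c + 7*z)*(c*z + z)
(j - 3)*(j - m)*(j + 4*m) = j^3 + 3*j^2*m - 3*j^2 - 4*j*m^2 - 9*j*m + 12*m^2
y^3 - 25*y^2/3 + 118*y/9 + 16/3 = (y - 6)*(y - 8/3)*(y + 1/3)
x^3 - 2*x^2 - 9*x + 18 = (x - 3)*(x - 2)*(x + 3)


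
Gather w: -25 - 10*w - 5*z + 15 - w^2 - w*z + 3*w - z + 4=-w^2 + w*(-z - 7) - 6*z - 6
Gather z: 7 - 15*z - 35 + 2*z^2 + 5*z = 2*z^2 - 10*z - 28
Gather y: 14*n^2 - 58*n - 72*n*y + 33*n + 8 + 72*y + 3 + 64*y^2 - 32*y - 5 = 14*n^2 - 25*n + 64*y^2 + y*(40 - 72*n) + 6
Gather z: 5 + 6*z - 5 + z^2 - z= z^2 + 5*z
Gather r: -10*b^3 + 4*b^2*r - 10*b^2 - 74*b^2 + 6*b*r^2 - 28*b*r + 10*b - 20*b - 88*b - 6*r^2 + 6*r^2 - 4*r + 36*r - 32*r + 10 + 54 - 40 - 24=-10*b^3 - 84*b^2 + 6*b*r^2 - 98*b + r*(4*b^2 - 28*b)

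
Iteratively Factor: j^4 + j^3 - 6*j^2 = (j)*(j^3 + j^2 - 6*j) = j^2*(j^2 + j - 6) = j^2*(j + 3)*(j - 2)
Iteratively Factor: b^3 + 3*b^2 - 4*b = (b + 4)*(b^2 - b) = (b - 1)*(b + 4)*(b)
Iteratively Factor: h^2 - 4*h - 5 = (h + 1)*(h - 5)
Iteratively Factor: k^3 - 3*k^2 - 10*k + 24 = (k - 2)*(k^2 - k - 12) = (k - 4)*(k - 2)*(k + 3)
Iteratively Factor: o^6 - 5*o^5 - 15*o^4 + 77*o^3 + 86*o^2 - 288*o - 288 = (o - 3)*(o^5 - 2*o^4 - 21*o^3 + 14*o^2 + 128*o + 96) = (o - 3)*(o + 3)*(o^4 - 5*o^3 - 6*o^2 + 32*o + 32) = (o - 4)*(o - 3)*(o + 3)*(o^3 - o^2 - 10*o - 8) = (o - 4)^2*(o - 3)*(o + 3)*(o^2 + 3*o + 2) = (o - 4)^2*(o - 3)*(o + 2)*(o + 3)*(o + 1)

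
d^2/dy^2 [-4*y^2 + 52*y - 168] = -8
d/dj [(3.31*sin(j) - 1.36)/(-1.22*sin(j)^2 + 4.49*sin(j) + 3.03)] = (4.0382*sin(j)^2 - 3.3184*sin(j) + 16.1357)*cos(j)/(1.4884*sin(j)^4 - 10.9556*sin(j)^3 + 12.7669*sin(j)^2 + 27.2094*sin(j) + 9.1809)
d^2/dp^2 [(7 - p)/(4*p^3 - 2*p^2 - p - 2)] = 2*(-48*p^5 + 696*p^4 - 456*p^3 - 48*p^2 + 222*p - 19)/(64*p^9 - 96*p^8 - 56*p^6 + 96*p^5 + 18*p^4 + 23*p^3 - 30*p^2 - 12*p - 8)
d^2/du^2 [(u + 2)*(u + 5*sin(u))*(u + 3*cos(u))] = -5*u^2*sin(u) - 3*u^2*cos(u) - 22*u*sin(u) - 30*u*sin(2*u) + 14*u*cos(u) + 6*u - 2*sin(u) - 60*sin(2*u) + 26*cos(u) + 30*cos(2*u) + 4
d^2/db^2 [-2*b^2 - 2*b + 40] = -4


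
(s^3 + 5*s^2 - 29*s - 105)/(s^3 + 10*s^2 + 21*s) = (s - 5)/s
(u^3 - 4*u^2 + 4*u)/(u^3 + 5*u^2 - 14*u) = (u - 2)/(u + 7)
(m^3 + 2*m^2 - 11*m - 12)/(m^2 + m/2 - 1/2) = 2*(m^2 + m - 12)/(2*m - 1)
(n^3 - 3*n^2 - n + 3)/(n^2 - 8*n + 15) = (n^2 - 1)/(n - 5)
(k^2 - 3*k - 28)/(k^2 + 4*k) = (k - 7)/k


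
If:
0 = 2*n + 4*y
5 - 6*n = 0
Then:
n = 5/6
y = -5/12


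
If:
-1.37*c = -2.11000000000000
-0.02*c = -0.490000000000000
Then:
No Solution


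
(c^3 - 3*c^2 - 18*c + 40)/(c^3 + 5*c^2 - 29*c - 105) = (c^2 + 2*c - 8)/(c^2 + 10*c + 21)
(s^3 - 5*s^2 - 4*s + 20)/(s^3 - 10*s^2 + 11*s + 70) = (s - 2)/(s - 7)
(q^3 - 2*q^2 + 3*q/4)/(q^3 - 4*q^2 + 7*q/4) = (2*q - 3)/(2*q - 7)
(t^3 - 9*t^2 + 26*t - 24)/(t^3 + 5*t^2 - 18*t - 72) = (t^2 - 5*t + 6)/(t^2 + 9*t + 18)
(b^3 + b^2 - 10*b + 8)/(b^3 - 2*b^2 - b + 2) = (b + 4)/(b + 1)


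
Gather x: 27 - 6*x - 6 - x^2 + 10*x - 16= -x^2 + 4*x + 5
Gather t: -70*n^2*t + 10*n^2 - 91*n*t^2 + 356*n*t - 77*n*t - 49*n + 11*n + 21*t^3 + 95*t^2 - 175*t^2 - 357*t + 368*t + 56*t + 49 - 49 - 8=10*n^2 - 38*n + 21*t^3 + t^2*(-91*n - 80) + t*(-70*n^2 + 279*n + 67) - 8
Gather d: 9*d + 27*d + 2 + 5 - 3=36*d + 4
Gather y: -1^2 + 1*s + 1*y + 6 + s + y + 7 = 2*s + 2*y + 12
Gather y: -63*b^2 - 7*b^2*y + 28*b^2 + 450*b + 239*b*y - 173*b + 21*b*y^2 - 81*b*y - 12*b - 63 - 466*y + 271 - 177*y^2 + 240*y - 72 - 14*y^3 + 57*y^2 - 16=-35*b^2 + 265*b - 14*y^3 + y^2*(21*b - 120) + y*(-7*b^2 + 158*b - 226) + 120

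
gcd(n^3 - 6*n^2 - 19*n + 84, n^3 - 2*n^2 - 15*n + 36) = n^2 + n - 12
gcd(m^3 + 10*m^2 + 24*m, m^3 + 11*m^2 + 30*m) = m^2 + 6*m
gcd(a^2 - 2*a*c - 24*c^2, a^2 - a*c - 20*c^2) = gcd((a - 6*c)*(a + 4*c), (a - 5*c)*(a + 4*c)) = a + 4*c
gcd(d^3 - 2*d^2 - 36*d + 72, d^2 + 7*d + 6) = d + 6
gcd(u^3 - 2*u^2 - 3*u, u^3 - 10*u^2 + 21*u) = u^2 - 3*u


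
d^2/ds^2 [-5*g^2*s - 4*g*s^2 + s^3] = -8*g + 6*s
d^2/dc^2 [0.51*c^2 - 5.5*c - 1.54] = 1.02000000000000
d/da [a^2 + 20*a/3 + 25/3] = 2*a + 20/3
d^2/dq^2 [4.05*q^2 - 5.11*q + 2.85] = 8.10000000000000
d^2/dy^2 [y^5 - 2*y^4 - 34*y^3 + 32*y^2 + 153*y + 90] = 20*y^3 - 24*y^2 - 204*y + 64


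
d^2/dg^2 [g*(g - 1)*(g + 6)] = 6*g + 10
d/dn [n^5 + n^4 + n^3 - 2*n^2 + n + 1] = 5*n^4 + 4*n^3 + 3*n^2 - 4*n + 1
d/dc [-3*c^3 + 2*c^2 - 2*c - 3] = -9*c^2 + 4*c - 2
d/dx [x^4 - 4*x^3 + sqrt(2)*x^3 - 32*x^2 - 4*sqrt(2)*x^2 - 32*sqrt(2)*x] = 4*x^3 - 12*x^2 + 3*sqrt(2)*x^2 - 64*x - 8*sqrt(2)*x - 32*sqrt(2)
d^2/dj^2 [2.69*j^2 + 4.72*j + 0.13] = 5.38000000000000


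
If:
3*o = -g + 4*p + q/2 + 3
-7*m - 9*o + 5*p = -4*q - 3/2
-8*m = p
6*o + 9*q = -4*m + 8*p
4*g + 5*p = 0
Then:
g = 90/83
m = 9/83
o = -489/830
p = -72/83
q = -177/415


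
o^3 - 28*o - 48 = (o - 6)*(o + 2)*(o + 4)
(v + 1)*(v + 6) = v^2 + 7*v + 6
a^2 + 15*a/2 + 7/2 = (a + 1/2)*(a + 7)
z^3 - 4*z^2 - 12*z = z*(z - 6)*(z + 2)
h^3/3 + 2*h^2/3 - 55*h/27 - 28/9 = (h/3 + 1)*(h - 7/3)*(h + 4/3)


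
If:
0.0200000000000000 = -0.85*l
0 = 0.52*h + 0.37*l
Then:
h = 0.02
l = -0.02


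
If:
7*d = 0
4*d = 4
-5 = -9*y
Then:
No Solution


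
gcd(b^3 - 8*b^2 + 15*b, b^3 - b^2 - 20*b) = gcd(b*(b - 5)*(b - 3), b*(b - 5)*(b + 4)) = b^2 - 5*b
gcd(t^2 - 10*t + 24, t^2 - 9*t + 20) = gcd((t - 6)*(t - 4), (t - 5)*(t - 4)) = t - 4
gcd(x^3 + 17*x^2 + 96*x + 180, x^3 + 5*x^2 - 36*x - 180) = x^2 + 11*x + 30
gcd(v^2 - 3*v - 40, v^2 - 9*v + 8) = v - 8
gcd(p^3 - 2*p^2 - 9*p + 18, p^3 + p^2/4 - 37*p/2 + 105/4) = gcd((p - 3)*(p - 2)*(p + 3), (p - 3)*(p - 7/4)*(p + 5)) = p - 3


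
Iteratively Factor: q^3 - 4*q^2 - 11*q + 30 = (q - 2)*(q^2 - 2*q - 15) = (q - 2)*(q + 3)*(q - 5)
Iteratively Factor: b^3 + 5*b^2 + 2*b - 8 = (b - 1)*(b^2 + 6*b + 8) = (b - 1)*(b + 2)*(b + 4)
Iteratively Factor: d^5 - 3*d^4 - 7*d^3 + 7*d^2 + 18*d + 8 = (d - 4)*(d^4 + d^3 - 3*d^2 - 5*d - 2) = (d - 4)*(d + 1)*(d^3 - 3*d - 2) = (d - 4)*(d + 1)^2*(d^2 - d - 2) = (d - 4)*(d + 1)^3*(d - 2)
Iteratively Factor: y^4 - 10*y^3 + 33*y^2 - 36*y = (y - 3)*(y^3 - 7*y^2 + 12*y) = (y - 3)^2*(y^2 - 4*y) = y*(y - 3)^2*(y - 4)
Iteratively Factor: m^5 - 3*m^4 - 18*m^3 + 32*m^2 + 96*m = (m - 4)*(m^4 + m^3 - 14*m^2 - 24*m) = m*(m - 4)*(m^3 + m^2 - 14*m - 24) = m*(m - 4)*(m + 2)*(m^2 - m - 12) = m*(m - 4)*(m + 2)*(m + 3)*(m - 4)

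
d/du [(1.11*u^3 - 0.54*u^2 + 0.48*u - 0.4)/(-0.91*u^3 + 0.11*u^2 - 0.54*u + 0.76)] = (4.44089209850063e-16*u^5 - 0.3693*u^4 - 0.3252*u^3 + 1.6776*u^2 - 0.7328*u + 0.1488)/(0.8281*u^6 - 0.2002*u^5 + 0.9949*u^4 - 1.502*u^3 + 0.4588*u^2 - 0.8208*u + 0.5776)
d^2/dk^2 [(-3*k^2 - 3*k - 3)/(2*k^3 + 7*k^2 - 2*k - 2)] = 6*(-4*k^6 - 12*k^5 - 78*k^4 - 207*k^3 - 201*k^2 - 12*k - 18)/(8*k^9 + 84*k^8 + 270*k^7 + 151*k^6 - 438*k^5 - 162*k^4 + 184*k^3 + 60*k^2 - 24*k - 8)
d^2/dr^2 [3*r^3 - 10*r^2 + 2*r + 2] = 18*r - 20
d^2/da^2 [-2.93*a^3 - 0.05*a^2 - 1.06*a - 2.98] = -17.58*a - 0.1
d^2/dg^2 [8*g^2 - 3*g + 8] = 16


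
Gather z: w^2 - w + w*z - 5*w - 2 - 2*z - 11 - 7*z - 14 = w^2 - 6*w + z*(w - 9) - 27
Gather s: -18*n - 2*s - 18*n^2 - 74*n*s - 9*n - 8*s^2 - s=-18*n^2 - 27*n - 8*s^2 + s*(-74*n - 3)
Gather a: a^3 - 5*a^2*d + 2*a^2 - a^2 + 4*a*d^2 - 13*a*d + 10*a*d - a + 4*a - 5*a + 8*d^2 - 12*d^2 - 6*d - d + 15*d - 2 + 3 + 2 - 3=a^3 + a^2*(1 - 5*d) + a*(4*d^2 - 3*d - 2) - 4*d^2 + 8*d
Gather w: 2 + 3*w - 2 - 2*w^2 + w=-2*w^2 + 4*w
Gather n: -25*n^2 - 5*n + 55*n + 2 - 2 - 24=-25*n^2 + 50*n - 24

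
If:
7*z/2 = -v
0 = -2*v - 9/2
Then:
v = -9/4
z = 9/14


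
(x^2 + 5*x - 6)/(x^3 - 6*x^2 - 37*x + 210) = (x - 1)/(x^2 - 12*x + 35)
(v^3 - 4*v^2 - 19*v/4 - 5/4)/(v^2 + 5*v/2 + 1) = (2*v^2 - 9*v - 5)/(2*(v + 2))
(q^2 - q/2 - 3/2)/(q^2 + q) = (q - 3/2)/q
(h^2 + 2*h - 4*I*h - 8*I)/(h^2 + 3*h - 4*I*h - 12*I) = (h + 2)/(h + 3)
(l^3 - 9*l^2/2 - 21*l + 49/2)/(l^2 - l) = l - 7/2 - 49/(2*l)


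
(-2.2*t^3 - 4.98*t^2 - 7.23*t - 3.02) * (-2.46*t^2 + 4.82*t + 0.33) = 5.412*t^5 + 1.6468*t^4 - 6.9438*t^3 - 29.0628*t^2 - 16.9423*t - 0.9966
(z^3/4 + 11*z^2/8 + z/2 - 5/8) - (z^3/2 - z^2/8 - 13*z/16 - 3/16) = -z^3/4 + 3*z^2/2 + 21*z/16 - 7/16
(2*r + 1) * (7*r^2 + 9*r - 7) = 14*r^3 + 25*r^2 - 5*r - 7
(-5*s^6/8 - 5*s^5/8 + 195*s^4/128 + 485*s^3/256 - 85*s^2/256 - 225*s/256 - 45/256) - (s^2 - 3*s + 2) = -5*s^6/8 - 5*s^5/8 + 195*s^4/128 + 485*s^3/256 - 341*s^2/256 + 543*s/256 - 557/256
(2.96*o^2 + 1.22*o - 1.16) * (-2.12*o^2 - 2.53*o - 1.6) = -6.2752*o^4 - 10.0752*o^3 - 5.3634*o^2 + 0.9828*o + 1.856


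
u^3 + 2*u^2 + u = u*(u + 1)^2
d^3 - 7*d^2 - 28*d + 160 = (d - 8)*(d - 4)*(d + 5)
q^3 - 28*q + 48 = (q - 4)*(q - 2)*(q + 6)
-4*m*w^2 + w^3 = w^2*(-4*m + w)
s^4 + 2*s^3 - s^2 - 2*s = s*(s - 1)*(s + 1)*(s + 2)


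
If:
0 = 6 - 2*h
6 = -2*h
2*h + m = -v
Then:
No Solution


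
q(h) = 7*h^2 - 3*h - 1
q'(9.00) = 123.00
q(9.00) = 539.00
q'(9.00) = 123.00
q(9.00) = 539.00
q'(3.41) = 44.74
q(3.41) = 70.17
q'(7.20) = 97.80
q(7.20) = 340.28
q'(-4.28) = -62.92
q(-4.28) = 140.07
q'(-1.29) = -21.06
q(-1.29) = 14.52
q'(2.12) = 26.68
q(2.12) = 24.10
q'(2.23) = 28.22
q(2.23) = 27.12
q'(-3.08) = -46.12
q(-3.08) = 74.64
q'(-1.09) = -18.26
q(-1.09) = 10.59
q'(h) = 14*h - 3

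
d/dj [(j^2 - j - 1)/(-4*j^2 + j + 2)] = (-3*j^2 - 4*j - 1)/(16*j^4 - 8*j^3 - 15*j^2 + 4*j + 4)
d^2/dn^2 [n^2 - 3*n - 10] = 2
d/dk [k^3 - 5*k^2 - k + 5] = 3*k^2 - 10*k - 1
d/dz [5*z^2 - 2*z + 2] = 10*z - 2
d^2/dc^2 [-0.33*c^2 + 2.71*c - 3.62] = -0.660000000000000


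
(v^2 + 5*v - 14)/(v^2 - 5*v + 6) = (v + 7)/(v - 3)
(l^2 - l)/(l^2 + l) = (l - 1)/(l + 1)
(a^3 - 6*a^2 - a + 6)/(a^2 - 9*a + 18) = (a^2 - 1)/(a - 3)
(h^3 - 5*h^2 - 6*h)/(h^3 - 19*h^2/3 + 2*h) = 3*(h + 1)/(3*h - 1)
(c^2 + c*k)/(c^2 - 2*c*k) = (c + k)/(c - 2*k)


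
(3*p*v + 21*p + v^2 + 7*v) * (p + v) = 3*p^2*v + 21*p^2 + 4*p*v^2 + 28*p*v + v^3 + 7*v^2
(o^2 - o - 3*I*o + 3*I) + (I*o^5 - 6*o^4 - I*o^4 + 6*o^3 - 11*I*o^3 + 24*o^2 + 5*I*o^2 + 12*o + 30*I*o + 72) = I*o^5 - 6*o^4 - I*o^4 + 6*o^3 - 11*I*o^3 + 25*o^2 + 5*I*o^2 + 11*o + 27*I*o + 72 + 3*I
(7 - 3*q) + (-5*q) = 7 - 8*q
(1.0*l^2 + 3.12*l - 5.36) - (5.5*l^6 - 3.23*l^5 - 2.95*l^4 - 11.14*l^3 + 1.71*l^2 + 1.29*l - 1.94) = -5.5*l^6 + 3.23*l^5 + 2.95*l^4 + 11.14*l^3 - 0.71*l^2 + 1.83*l - 3.42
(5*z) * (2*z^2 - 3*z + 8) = 10*z^3 - 15*z^2 + 40*z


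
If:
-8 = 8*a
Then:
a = -1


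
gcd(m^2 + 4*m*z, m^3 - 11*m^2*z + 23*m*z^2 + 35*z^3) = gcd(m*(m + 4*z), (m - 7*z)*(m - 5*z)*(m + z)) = 1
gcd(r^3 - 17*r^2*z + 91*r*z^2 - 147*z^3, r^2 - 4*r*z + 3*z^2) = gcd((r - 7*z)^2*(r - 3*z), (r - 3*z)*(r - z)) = -r + 3*z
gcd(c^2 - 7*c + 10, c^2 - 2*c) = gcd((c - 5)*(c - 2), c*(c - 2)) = c - 2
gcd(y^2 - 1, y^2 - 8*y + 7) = y - 1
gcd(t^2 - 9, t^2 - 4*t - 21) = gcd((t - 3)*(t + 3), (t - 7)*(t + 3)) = t + 3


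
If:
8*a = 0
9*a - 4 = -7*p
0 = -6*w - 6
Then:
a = 0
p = 4/7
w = -1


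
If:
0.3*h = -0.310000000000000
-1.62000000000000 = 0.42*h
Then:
No Solution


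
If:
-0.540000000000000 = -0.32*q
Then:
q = 1.69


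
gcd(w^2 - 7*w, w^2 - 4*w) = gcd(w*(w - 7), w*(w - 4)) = w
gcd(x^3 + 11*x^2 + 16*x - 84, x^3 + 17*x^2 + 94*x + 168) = x^2 + 13*x + 42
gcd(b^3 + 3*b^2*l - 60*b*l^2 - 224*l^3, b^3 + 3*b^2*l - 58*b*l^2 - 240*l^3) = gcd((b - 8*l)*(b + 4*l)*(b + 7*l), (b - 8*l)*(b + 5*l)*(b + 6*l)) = b - 8*l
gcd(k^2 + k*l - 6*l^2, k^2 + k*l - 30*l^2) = 1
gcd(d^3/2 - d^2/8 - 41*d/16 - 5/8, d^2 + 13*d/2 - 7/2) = 1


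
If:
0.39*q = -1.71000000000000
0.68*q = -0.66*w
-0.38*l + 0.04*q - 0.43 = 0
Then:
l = -1.59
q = -4.38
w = 4.52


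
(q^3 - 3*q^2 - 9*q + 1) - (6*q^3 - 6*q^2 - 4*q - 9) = -5*q^3 + 3*q^2 - 5*q + 10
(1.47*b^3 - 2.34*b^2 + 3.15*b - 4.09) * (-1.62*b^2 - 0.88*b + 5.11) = -2.3814*b^5 + 2.4972*b^4 + 4.4679*b^3 - 8.1036*b^2 + 19.6957*b - 20.8999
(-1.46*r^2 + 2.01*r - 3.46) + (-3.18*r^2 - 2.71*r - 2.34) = -4.64*r^2 - 0.7*r - 5.8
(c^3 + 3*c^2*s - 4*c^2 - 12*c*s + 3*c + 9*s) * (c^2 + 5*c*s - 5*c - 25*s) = c^5 + 8*c^4*s - 9*c^4 + 15*c^3*s^2 - 72*c^3*s + 23*c^3 - 135*c^2*s^2 + 184*c^2*s - 15*c^2 + 345*c*s^2 - 120*c*s - 225*s^2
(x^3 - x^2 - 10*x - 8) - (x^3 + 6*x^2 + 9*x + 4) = -7*x^2 - 19*x - 12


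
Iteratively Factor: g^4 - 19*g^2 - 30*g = (g + 2)*(g^3 - 2*g^2 - 15*g) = (g - 5)*(g + 2)*(g^2 + 3*g) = (g - 5)*(g + 2)*(g + 3)*(g)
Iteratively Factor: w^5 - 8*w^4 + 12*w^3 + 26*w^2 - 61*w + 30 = (w - 1)*(w^4 - 7*w^3 + 5*w^2 + 31*w - 30) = (w - 5)*(w - 1)*(w^3 - 2*w^2 - 5*w + 6) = (w - 5)*(w - 3)*(w - 1)*(w^2 + w - 2) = (w - 5)*(w - 3)*(w - 1)*(w + 2)*(w - 1)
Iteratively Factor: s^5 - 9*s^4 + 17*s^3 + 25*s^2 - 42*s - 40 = (s - 4)*(s^4 - 5*s^3 - 3*s^2 + 13*s + 10) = (s - 4)*(s + 1)*(s^3 - 6*s^2 + 3*s + 10) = (s - 4)*(s - 2)*(s + 1)*(s^2 - 4*s - 5) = (s - 5)*(s - 4)*(s - 2)*(s + 1)*(s + 1)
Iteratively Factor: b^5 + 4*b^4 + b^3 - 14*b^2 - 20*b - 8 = (b + 2)*(b^4 + 2*b^3 - 3*b^2 - 8*b - 4) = (b + 2)^2*(b^3 - 3*b - 2) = (b + 1)*(b + 2)^2*(b^2 - b - 2) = (b + 1)^2*(b + 2)^2*(b - 2)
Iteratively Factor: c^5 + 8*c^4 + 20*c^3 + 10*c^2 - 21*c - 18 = (c + 2)*(c^4 + 6*c^3 + 8*c^2 - 6*c - 9) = (c + 1)*(c + 2)*(c^3 + 5*c^2 + 3*c - 9) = (c + 1)*(c + 2)*(c + 3)*(c^2 + 2*c - 3) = (c - 1)*(c + 1)*(c + 2)*(c + 3)*(c + 3)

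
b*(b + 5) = b^2 + 5*b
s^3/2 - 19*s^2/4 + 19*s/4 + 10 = (s/2 + 1/2)*(s - 8)*(s - 5/2)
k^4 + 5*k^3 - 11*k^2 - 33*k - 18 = (k - 3)*(k + 1)^2*(k + 6)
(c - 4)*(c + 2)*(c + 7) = c^3 + 5*c^2 - 22*c - 56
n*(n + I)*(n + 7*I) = n^3 + 8*I*n^2 - 7*n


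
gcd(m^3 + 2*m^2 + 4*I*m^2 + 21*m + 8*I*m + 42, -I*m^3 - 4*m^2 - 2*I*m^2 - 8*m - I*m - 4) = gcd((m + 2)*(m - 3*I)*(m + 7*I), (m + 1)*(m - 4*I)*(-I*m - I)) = 1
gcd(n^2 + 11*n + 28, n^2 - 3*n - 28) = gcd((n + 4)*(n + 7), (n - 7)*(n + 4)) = n + 4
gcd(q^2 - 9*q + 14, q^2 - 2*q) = q - 2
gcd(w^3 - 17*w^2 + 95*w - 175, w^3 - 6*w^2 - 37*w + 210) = w^2 - 12*w + 35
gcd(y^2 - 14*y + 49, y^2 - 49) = y - 7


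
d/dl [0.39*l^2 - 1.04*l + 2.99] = 0.78*l - 1.04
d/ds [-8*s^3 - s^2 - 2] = 2*s*(-12*s - 1)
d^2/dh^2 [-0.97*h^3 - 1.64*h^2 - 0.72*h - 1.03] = -5.82*h - 3.28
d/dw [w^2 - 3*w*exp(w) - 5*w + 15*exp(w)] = -3*w*exp(w) + 2*w + 12*exp(w) - 5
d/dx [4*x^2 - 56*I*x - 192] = 8*x - 56*I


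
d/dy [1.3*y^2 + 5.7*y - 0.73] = 2.6*y + 5.7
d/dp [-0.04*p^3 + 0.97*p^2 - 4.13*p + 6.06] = -0.12*p^2 + 1.94*p - 4.13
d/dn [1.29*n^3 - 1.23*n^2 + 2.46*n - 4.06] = 3.87*n^2 - 2.46*n + 2.46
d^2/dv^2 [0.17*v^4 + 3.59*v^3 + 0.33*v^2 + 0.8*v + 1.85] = 2.04*v^2 + 21.54*v + 0.66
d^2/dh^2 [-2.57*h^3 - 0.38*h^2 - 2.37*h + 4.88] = -15.42*h - 0.76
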